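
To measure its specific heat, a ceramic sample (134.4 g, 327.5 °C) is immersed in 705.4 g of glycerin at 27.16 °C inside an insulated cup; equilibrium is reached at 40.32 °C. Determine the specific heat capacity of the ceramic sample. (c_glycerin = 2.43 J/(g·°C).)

c ≈ 0.584 J/(g·°C)

Heat lost by the ceramic sample = heat gained by the glycerin:
134.4×c×(327.5 − 40.32) = 705.4×2.43×(40.32 − 27.16)
38597 c = 22558  ⇒  c ≈ 0.5844 J/(g·°C)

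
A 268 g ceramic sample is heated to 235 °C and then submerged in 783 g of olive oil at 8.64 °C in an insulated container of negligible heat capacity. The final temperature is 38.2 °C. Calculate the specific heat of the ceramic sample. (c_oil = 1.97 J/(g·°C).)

c ≈ 0.865 J/(g·°C)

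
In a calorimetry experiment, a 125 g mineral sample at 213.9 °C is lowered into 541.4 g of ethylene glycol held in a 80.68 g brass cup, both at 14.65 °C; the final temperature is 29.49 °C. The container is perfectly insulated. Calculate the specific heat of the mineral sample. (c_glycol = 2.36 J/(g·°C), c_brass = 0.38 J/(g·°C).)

c ≈ 0.842 J/(g·°C)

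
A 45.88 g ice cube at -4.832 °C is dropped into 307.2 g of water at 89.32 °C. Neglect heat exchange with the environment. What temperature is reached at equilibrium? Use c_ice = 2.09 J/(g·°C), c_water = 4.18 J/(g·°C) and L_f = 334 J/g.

T_f ≈ 67.0 °C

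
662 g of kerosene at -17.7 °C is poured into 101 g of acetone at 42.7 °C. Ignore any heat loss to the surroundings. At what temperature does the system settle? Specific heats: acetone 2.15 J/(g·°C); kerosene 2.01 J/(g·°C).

With ΣQ=0 the equilibrium temperature is the m·c-weighted mean:
T_f = (217.15·42.7 + 1330.6·(-17.7)) / (217.15 + 1330.6)
    = -14280 / 1547.8 ≈ -9.23 °C

T_f ≈ -9.2 °C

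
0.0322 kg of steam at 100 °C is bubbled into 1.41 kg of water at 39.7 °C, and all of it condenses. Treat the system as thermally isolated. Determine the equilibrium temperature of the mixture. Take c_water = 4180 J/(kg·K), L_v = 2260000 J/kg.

Net heat exchanged in the isolated system is zero:
steam→water at 100 °C releases m L_v = 0.0322·2260000 = 72772; condensate cools 100→T: 0.0322·4180·(T − 100) = 134.6(T − 100); original water: 5893.8(T − 39.7)
6028.4 T = 72772 + 13460 + 233984 = 320215
T ≈ 53.12 °C, under the boiling point, so the assumption holds.

T_f ≈ 53.1 °C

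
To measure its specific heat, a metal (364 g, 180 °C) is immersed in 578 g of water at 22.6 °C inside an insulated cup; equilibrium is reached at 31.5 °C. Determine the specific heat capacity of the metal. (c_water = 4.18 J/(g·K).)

Heat lost by the metal = heat gained by the water:
364·c·(180 − 31.5) = 578·4.18·(31.5 − 22.6)
54054 c = 21503  ⇒  c ≈ 0.3978 J/(g·K)

c ≈ 0.398 J/(g·K)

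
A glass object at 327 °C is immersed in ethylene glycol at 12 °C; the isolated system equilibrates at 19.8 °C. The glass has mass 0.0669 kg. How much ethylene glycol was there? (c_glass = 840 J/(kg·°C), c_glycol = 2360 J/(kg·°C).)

m ≈ 0.938 kg

Heat lost by the glass = heat gained by the glycol:
0.0669×840×(327 − 19.8) = m×2360×(19.8 − 12)
18408 m = 17263  ⇒  m ≈ 0.9378 kg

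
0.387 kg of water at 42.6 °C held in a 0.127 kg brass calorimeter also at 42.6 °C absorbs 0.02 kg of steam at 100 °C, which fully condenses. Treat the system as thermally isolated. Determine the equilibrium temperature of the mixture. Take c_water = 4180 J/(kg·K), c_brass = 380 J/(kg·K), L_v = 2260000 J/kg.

T_f ≈ 71.2 °C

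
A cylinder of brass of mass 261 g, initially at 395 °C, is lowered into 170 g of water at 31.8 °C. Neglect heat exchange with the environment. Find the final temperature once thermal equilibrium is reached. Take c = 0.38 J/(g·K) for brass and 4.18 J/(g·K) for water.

T_f ≈ 76.3 °C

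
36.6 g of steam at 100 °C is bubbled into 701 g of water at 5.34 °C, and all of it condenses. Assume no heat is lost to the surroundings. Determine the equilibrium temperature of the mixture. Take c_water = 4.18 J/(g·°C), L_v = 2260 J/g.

T_f ≈ 36.9 °C

Setting the total heat transfer to zero:
condense steam: −36.6·2260 = −82716
  condensate cools 100→T: 36.6·4.18·(T − 100) = 152.99(T − 100)
  water warms: 701·4.18·(T − 5.34) = 2930.2(T − 5.34)
3083.2 T = 82716 + 15299 + 15647 = 113662
T ≈ 36.87 °C (< 100 °C, so full condensation is consistent).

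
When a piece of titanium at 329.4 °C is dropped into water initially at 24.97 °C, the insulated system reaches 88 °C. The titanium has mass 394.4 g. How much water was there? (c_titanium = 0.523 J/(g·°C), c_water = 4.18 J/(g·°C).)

m ≈ 189 g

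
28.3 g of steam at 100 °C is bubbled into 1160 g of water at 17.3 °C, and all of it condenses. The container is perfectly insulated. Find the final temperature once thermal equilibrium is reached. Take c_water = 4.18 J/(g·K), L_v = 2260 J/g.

Heat gained plus heat lost sum to zero:
latent heat released on condensation: 28.3·2260 = 63958; condensed water 100 °C→T: 118.29(T − 100); water warms: 1160·4.18·(T − 17.3) = 4848.8(T − 17.3)
4967.1 T = 63958 + 11829 + 83884 = 159672
T ≈ 32.15 °C — below 100 °C, confirming all the steam condensed.

T_f ≈ 32.1 °C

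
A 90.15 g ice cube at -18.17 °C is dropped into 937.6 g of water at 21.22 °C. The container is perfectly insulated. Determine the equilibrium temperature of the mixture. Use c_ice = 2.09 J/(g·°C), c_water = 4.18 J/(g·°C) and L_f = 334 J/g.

T_f ≈ 11.6 °C

Energy balance with sensible and latent terms:
warm ice to 0 °C: 90.15·2.09·(0 − (-18.17)) = 3423.5; latent heat to melt: 90.15·334 = 30110; warm the meltwater: 376.83 T; water cools: 937.6·4.18·(T − 21.22) = 3919.2(T − 21.22)
4296 T = 83165 − 33534 = 49631
T ≈ 11.55 °C — above 0 °C, consistent with complete melting.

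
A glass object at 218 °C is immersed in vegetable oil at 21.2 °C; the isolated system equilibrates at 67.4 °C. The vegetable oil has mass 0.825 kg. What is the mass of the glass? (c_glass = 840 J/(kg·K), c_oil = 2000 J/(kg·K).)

Heat lost by the glass = heat gained by the oil:
m·840·(218 − 67.4) = 0.825·2000·(67.4 − 21.2)
126504 m = 76230  ⇒  m ≈ 0.6026 kg

m ≈ 0.603 kg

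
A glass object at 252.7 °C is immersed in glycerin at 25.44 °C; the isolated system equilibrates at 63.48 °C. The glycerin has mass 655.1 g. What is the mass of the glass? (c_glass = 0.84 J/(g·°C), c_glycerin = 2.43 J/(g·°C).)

m ≈ 381 g

Setting the total heat transfer to zero:
m×0.84×(63.48 − 252.7) + 655.1×2.43×(63.48 − 25.44) = 0
-158.94 m = -60556
m = -60556/-158.94 ≈ 381 g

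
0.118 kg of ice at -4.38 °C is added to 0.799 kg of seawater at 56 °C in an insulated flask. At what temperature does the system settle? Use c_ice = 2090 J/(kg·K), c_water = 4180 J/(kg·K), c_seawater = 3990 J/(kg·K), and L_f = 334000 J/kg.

Setting the total heat transfer to zero:
warm ice to 0 °C: 0.118×2090×(0 − (-4.38)) = 1080.2; latent heat to melt: 0.118×334000 = 39412; meltwater 0→T: 0.118×4180×T = 493.24 T; seawater: 3188(T − 56)
3681.2 T = 178529 − 40492 = 138036
T ≈ 37.50 °C. Since T > 0 °C, the all-ice-melts assumption holds.

T_f ≈ 37.5 °C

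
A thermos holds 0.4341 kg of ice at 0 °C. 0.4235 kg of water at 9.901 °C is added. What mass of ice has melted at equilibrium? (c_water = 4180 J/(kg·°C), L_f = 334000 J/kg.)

m_melted ≈ 0.0525 kg

Heat available from the water dropping to 0 °C: 0.4235×4180×9.901 = 17527 J.
To melt every bit of ice: 0.4341×334000 = 144989 J.
Since 17527 < 144989 J, not all the ice melts; equilibrium is at 0 °C.
m_melt = 17527 / L_f = 0.05248 kg.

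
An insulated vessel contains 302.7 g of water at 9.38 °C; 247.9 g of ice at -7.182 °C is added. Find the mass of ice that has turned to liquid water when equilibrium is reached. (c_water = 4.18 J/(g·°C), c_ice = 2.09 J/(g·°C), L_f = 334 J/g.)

m_melted ≈ 24.4 g

Cooling the water to 0 °C releases 302.7·4.18·9.38 = 11868 J.
Warming the ice to 0 °C takes 247.9·2.09·7.182 = 3721.1 J, leaving 8147.3 J for melting.
Fully melting the ice requires m_ice L_f = 247.9·334 = 82799 J.
8147.3 J < 82799 J, so only part of the ice melts and the system sits at 0 °C.
Mass melted = 8147.3/334 ≈ 24.39 g.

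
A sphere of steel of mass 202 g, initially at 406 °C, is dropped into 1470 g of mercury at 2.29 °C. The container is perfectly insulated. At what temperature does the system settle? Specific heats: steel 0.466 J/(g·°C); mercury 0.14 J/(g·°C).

|Q_steel| = |Q_mercury|:
202×0.466×(406 − T) = 1470×0.14×(T − 2.29)
94.13(406 − T) = 205.8(T − 2.29)
299.93 T = 38689  ⇒  T ≈ 128.99 °C

T_f ≈ 129.0 °C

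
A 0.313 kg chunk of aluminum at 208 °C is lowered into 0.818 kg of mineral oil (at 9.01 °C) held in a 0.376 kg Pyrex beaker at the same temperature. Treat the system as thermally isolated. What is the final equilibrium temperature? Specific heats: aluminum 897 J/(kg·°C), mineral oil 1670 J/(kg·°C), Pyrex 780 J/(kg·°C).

T_f ≈ 37.8 °C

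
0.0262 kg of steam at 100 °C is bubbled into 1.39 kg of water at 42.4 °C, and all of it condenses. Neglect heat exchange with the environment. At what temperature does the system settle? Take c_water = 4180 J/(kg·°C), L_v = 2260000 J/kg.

Heat gained plus heat lost sum to zero:
steam→water at 100 °C releases m L_v = 0.0262×2260000 = 59212
  condensed water 100 °C→T: 109.52(T − 100)
  water warms: 1.39×4180×(T − 42.4) = 5810.2(T − 42.4)
5919.7 T = 59212 + 10952 + 246352 = 316516
T ≈ 53.47 °C — below 100 °C, confirming all the steam condensed.

T_f ≈ 53.5 °C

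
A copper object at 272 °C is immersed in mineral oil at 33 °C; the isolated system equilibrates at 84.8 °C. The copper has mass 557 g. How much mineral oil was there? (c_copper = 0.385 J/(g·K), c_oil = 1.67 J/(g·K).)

m ≈ 464 g

Let T be the final temperature. ΣQ_i = 0:
557×0.385×(84.8 − 272) + m×1.67×(84.8 − 33) = 0
86.51 m = 40144
m = 40144/86.51 ≈ 464.1 g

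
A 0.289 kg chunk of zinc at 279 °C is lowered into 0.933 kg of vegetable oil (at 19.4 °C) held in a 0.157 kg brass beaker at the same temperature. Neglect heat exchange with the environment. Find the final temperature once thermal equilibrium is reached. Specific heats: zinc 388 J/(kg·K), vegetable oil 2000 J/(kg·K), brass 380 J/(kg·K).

T_f ≈ 33.7 °C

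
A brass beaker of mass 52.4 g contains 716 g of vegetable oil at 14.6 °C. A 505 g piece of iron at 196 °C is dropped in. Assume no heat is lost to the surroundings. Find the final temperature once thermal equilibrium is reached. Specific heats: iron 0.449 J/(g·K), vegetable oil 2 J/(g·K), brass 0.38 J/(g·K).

T_f ≈ 39.1 °C

Taking heat into each body as positive, Σ m c ΔT = 0:
505*0.449*(T − 196) + 716*2*(T − 14.6) + 52.4*0.38*(T − 14.6) = 0
226.75(T − 196) + 1432(T − 14.6) + 19.91(T − 14.6) = 0
(226.75 + 1432 + 19.91) T = 226.75*196 + 1432*14.6 + 19.91*14.6
T ≈ 39.10 °C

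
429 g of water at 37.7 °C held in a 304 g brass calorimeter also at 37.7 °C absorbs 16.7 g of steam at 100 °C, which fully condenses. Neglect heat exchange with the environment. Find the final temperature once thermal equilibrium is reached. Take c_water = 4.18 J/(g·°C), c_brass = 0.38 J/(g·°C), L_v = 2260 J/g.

Energy balance with sensible and latent terms:
latent heat released on condensation: 16.7×2260 = 37742; condensate cools 100→T: 16.7×4.18×(T − 100) = 69.81(T − 100); original water: 1793.2(T − 37.7); cup: 115.52(T − 37.7)
1978.5 T = 37742 + 6980.6 + 71959 = 116682
T ≈ 58.97 °C — below 100 °C, confirming all the steam condensed.

T_f ≈ 59.0 °C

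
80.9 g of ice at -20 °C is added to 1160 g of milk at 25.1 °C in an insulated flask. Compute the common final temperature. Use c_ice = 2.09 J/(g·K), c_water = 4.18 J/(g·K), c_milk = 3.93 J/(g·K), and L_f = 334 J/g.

T_f ≈ 17.2 °C

Conservation of energy gives ΣQ = 0:
warm ice to 0 °C: 80.9·2.09·(0 − (-20)) = 3381.6; fusion: m_ice L_f = 80.9·334 = 27021; warm the meltwater: 338.16 T; milk cools: 1160·3.93·(T − 25.1) = 4558.8(T − 25.1)
4897 T = 114426 − 30402 = 84024
T ≈ 17.16 °C (positive, so assuming full melt was valid).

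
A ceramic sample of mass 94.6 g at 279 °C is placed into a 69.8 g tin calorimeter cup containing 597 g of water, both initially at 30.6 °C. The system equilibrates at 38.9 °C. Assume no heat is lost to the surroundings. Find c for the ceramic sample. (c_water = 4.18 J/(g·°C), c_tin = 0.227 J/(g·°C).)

c ≈ 0.918 J/(g·°C)

Net heat exchanged in the isolated system is zero:
94.6·c·(38.9 − 279) + 597·4.18·(38.9 − 30.6) + 69.8·0.227·(38.9 − 30.6) = 0
-22713 c = -20844
c = -20844/-22713 ≈ 0.9177 J/(g·°C)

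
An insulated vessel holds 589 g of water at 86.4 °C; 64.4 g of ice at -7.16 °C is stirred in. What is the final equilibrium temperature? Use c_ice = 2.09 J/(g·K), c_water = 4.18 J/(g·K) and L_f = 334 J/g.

Heat gained plus heat lost sum to zero:
ice -7.16→0 °C: 64.4×2.09×7.16 = 963.71; fusion: m_ice L_f = 64.4×334 = 21510; warm the meltwater: 269.19 T; water cools: 589×4.18×(T − 86.4) = 2462(T − 86.4)
2731.2 T = 212719 − 22473 = 190245
T ≈ 69.66 °C — above 0 °C, consistent with complete melting.

T_f ≈ 69.7 °C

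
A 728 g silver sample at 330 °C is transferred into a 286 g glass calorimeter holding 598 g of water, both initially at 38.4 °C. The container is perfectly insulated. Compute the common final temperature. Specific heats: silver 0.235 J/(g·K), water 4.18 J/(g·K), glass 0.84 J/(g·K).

T_f ≈ 55.5 °C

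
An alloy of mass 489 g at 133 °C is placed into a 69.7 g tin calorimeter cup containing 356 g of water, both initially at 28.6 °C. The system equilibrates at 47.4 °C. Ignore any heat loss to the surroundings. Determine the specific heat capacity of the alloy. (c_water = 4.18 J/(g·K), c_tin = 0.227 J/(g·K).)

c ≈ 0.675 J/(g·K)

Let T be the final temperature. ΣQ_i = 0:
489·c·(47.4 − 133) + 356·4.18·(47.4 − 28.6) + 69.7·0.227·(47.4 − 28.6) = 0
-41858 c = -28273
c = -28273/-41858 ≈ 0.6755 J/(g·K)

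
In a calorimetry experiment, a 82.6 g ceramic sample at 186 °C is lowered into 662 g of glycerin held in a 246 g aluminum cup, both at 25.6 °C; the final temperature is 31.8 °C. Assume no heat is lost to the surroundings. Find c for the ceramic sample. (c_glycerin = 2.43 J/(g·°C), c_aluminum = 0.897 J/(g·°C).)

c ≈ 0.89 J/(g·°C)

Energy conservation, ΣQ = 0:
82.6×c×(31.8 − 186) + 662×2.43×(31.8 − 25.6) + 246×0.897×(31.8 − 25.6) = 0
-12737 c = -11342
c = -11342/-12737 ≈ 0.8905 J/(g·°C)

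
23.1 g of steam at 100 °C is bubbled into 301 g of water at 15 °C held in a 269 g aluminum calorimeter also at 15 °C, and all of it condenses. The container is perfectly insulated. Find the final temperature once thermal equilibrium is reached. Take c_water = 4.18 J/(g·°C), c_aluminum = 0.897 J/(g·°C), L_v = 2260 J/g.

T_f ≈ 52.9 °C

Energy balance with sensible and latent terms:
condense steam: −23.1×2260 = −52206; condensed water 100 °C→T: 96.56(T − 100); water warms: 301×4.18×(T − 15) = 1258.2(T − 15); cup: 241.29(T − 15)
1596 T = 52206 + 9655.8 + 22492 = 84354
T ≈ 52.85 °C (< 100 °C, so full condensation is consistent).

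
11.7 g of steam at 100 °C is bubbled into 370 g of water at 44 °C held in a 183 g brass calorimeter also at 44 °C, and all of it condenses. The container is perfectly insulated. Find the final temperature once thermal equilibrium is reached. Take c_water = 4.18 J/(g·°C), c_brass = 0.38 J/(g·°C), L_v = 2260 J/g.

T_f ≈ 61.5 °C

Conservation of energy gives ΣQ = 0:
condense steam: −11.7×2260 = −26442
  condensed water 100 °C→T: 48.91(T − 100)
  water warms: 370×4.18×(T − 44) = 1546.6(T − 44)
  brass cup: 183×0.38×(T − 44) = 69.54(T − 44)
1665 T = 26442 + 4890.6 + 71110 = 102443
T ≈ 61.53 °C — below 100 °C, confirming all the steam condensed.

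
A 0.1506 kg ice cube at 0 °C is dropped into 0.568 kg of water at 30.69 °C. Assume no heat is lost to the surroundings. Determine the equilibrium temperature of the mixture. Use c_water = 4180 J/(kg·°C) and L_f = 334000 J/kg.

Energy balance with sensible and latent terms:
melt ice: 0.1506·334000 = 50300; warm the meltwater: 629.51 T; water cools: 0.568·4180·(T − 30.69) = 2374.2(T − 30.69)
3003.7 T = 72865 − 50300 = 22565
T ≈ 7.51 °C (positive, so assuming full melt was valid).

T_f ≈ 7.5 °C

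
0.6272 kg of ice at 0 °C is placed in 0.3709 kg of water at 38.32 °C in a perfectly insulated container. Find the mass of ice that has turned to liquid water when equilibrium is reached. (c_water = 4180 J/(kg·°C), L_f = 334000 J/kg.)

m_melted ≈ 0.178 kg

Cooling the water to 0 °C releases 0.3709·4180·38.32 = 59410 J.
To melt every bit of ice: 0.6272·334000 = 209485 J.
59410 J < 209485 J, so only part of the ice melts and the system sits at 0 °C.
Mass melted = 59410/334000 ≈ 0.1779 kg.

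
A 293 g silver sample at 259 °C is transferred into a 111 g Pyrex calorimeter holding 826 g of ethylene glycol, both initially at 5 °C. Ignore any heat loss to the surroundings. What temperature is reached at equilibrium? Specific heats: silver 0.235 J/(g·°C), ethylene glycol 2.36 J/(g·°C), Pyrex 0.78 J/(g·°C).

T_f ≈ 13.3 °C

With ΣQ=0 the equilibrium temperature is the m·c-weighted mean:
T_f = (68.85·259 + 1949.4·5 + 86.58·5) / (68.85 + 1949.4 + 86.58)
    = 28013 / 2104.8 ≈ 13.31 °C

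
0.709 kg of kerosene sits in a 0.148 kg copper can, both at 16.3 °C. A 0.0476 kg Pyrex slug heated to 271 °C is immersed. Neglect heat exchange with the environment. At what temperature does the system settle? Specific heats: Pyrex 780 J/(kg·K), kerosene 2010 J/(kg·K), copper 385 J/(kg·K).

T_f ≈ 22.5 °C

T_f is the heat-capacity-weighted average of the initial temperatures:
T_f = (37.13×271 + 1425.1×16.3 + 56.98×16.3) / (37.13 + 1425.1 + 56.98)
    = 34219 / 1519.2 ≈ 22.52 °C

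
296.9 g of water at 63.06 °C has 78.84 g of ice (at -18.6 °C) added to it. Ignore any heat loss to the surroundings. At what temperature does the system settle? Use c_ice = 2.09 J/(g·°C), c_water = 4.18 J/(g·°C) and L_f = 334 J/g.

T_f ≈ 31.1 °C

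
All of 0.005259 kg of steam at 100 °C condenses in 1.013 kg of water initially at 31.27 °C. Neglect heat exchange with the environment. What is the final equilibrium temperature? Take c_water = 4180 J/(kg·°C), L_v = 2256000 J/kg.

T_f ≈ 34.4 °C

Net heat exchanged in the isolated system is zero:
latent heat released on condensation: 0.005259×2256000 = 11864
  condensate cools 100→T: 0.005259×4180×(T − 100) = 21.98(T − 100)
  original water: 4234.3(T − 31.27)
4256.3 T = 11864 + 2198.3 + 132408 = 146470
T ≈ 34.41 °C — below 100 °C, confirming all the steam condensed.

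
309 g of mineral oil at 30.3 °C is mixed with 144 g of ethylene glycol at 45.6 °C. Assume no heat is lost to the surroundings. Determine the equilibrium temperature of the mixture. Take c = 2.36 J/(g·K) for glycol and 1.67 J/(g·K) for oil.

T_f ≈ 36.4 °C

Set heat shed by the hot body equal to heat absorbed by the cold body:
144×2.36×(45.6 − T) = 309×1.67×(T − 30.3)
339.84(45.6 − T) = 516.03(T − 30.3)
855.87 T = 31132  ⇒  T ≈ 36.38 °C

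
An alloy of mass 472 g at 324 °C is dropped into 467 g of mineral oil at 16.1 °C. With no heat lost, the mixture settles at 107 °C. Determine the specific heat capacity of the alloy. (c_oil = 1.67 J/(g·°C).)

c ≈ 0.692 J/(g·°C)

m_s c (T_s − T_f) = m_oil c_oil (T_f − T_0):
472×c×(324 − 107) = 467×1.67×(107 − 16.1)
102424 c = 70892  ⇒  c ≈ 0.6921 J/(g·°C)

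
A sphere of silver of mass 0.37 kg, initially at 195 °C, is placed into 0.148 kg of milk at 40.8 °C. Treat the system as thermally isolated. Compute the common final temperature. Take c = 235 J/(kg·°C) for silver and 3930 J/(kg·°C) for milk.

T_f ≈ 60.9 °C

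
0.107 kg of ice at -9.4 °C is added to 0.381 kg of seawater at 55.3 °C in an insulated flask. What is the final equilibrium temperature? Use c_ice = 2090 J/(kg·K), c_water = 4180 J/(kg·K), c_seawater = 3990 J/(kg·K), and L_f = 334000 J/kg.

T_f ≈ 23.5 °C

Net heat exchanged in the isolated system is zero:
warm ice to 0 °C: 0.107×2090×(0 − (-9.4)) = 2102.1
  melt ice: 0.107×334000 = 35738
  meltwater 0→T: 0.107×4180×T = 447.26 T
  seawater: 1520.2(T − 55.3)
1967.5 T = 84067 − 37840 = 46226
T ≈ 23.50 °C. Since T > 0 °C, the all-ice-melts assumption holds.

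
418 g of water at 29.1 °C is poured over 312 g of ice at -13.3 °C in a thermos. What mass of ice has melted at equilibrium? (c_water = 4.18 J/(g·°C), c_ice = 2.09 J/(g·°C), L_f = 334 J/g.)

Heat available from the water dropping to 0 °C: 418·4.18·29.1 = 50845 J.
Warming the ice to 0 °C takes 312·2.09·13.3 = 8672.7 J, leaving 42172 J for melting.
Fully melting the ice requires m_ice L_f = 312·334 = 104208 J.
42172 J < 104208 J, so only part of the ice melts and the system sits at 0 °C.
m_melt = 42172 / L_f = 126.3 g.

m_melted ≈ 126 g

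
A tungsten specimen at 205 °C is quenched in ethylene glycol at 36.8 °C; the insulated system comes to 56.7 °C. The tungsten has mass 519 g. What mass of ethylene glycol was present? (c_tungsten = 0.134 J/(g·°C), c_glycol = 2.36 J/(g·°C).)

Conservation of energy gives ΣQ = 0:
519×0.134×(56.7 − 205) + m×2.36×(56.7 − 36.8) = 0
46.96 m = 10314
m = 10314/46.96 ≈ 219.6 g

m ≈ 220 g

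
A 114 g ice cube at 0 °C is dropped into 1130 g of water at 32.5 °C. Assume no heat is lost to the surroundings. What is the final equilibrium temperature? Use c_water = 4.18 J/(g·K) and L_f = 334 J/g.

T_f ≈ 22.2 °C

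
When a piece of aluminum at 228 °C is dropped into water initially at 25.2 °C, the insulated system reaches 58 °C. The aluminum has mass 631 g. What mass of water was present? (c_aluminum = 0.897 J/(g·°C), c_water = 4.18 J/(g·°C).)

m ≈ 702 g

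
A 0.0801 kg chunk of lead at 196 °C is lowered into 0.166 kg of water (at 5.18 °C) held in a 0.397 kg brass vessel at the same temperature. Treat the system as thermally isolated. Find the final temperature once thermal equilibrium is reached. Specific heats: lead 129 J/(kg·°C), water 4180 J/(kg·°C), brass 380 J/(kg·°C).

Let T be the final temperature. ΣQ_i = 0:
0.0801·129·(T − 196) + 0.166·4180·(T − 5.18) + 0.397·380·(T − 5.18) = 0
855.07 T = 6401
T = 6401 / 855.07 = 7.49 °C

T_f ≈ 7.5 °C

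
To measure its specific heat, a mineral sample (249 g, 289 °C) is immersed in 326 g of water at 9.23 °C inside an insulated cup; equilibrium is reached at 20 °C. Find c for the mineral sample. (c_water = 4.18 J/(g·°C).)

Let T be the final temperature. ΣQ_i = 0:
249·c·(20 − 289) + 326·4.18·(20 − 9.23) = 0
-66981 c = -14676
c = -14676/-66981 ≈ 0.2191 J/(g·°C)

c ≈ 0.219 J/(g·°C)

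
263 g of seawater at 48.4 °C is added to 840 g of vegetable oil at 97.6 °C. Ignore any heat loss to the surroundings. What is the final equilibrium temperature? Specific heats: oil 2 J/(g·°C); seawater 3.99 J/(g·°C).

T_f ≈ 78.7 °C

Conservation of energy gives ΣQ = 0:
840×2×(T − 97.6) + 263×3.99×(T − 48.4) = 0
1680(T − 97.6) + 1049.4(T − 48.4) = 0
(1680 + 1049.4) T = 1680×97.6 + 1049.4×48.4
T ≈ 78.68 °C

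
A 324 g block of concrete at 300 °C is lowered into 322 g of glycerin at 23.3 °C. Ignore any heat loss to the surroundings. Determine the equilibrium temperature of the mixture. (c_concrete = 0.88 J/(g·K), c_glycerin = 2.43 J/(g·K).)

T_f = Σ m_i c_i T_i / Σ m_i c_i:
T_f = (285.12×300 + 782.46×23.3) / (285.12 + 782.46)
    = 103767 / 1067.6 ≈ 97.20 °C

T_f ≈ 97.2 °C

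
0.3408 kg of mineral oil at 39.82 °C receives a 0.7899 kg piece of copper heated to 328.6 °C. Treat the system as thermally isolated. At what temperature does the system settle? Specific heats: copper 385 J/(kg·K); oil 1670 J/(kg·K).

T_f ≈ 140.4 °C

Conservation of energy gives ΣQ = 0:
0.7899·385·(T − 328.6) + 0.3408·1670·(T − 39.82) = 0
304.11(T − 328.6) + 569.14(T − 39.82) = 0
(304.11 + 569.14) T = 304.11·328.6 + 569.14·39.82
T = 122594/873.25 ≈ 140.39 °C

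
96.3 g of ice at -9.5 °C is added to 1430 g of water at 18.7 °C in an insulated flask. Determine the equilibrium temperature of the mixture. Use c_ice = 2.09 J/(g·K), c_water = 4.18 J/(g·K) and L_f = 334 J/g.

T_f ≈ 12.2 °C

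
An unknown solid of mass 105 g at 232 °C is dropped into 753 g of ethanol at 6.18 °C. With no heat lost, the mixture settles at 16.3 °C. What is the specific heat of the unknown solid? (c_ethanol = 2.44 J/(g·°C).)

c ≈ 0.821 J/(g·°C)

Heat gained plus heat lost sum to zero:
105×c×(16.3 − 232) + 753×2.44×(16.3 − 6.18) = 0
-22648 c = -18594
c = -18594/-22648 ≈ 0.821 J/(g·°C)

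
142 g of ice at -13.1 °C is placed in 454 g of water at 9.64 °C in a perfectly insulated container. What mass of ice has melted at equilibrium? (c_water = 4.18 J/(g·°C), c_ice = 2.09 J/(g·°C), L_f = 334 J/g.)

Water can give up m c ΔT = 454×4.18×9.64 = 18294 J before reaching 0 °C.
Of that, 142×2.09×13.1 = 3887.8 J goes to bring the ice to 0 °C, leaving 14406 J.
To melt every bit of ice: 142×334 = 47428 J.
That's not enough to melt it all — equilibrium is at 0 °C with ice remaining.
m_melt = 14406 / L_f = 43.13 g.

m_melted ≈ 43.1 g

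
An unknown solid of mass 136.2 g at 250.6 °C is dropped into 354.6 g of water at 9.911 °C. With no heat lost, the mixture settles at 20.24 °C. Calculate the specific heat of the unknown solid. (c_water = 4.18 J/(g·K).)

Conservation of energy gives ΣQ = 0:
136.2×c×(20.24 − 250.6) + 354.6×4.18×(20.24 − 9.911) = 0
-31375 c = -15310
c = -15310/-31375 ≈ 0.488 J/(g·K)

c ≈ 0.488 J/(g·K)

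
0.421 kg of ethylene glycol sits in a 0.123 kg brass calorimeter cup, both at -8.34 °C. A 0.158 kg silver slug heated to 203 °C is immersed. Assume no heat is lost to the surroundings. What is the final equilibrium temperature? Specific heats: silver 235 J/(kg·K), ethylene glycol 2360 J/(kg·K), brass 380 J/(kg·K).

T_f ≈ -1.1 °C

Energy conservation, ΣQ = 0:
0.158·235·(T − 203) + 0.421·2360·(T − (-8.34)) + 0.123·380·(T − (-8.34)) = 0
37.13(T − 203) + 993.56(T − (-8.34)) + 46.74(T − (-8.34)) = 0
(37.13 + 993.56 + 46.74) T = 37.13·203 + 993.56·(-8.34) + 46.74·(-8.34)
T = -1138.7/1077.4 ≈ -1.06 °C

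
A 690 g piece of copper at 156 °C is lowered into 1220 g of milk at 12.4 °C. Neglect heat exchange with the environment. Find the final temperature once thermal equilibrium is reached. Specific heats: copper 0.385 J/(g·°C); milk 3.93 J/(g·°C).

Heat lost by the copper equals heat gained by the milk:
690·0.385·(156 − T) = 1220·3.93·(T − 12.4)
265.65(156 − T) = 4794.6(T − 12.4)
5060.2 T = 100894  ⇒  T ≈ 19.94 °C

T_f ≈ 19.9 °C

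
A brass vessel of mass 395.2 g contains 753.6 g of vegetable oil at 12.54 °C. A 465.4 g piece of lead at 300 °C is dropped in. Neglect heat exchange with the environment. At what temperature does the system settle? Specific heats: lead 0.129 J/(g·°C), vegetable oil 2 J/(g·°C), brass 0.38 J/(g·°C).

Setting the total heat transfer to zero:
465.4×0.129×(T − 300) + 753.6×2×(T − 12.54) + 395.2×0.38×(T − 12.54) = 0
60.04(T − 300) + 1507.2(T − 12.54) + 150.18(T − 12.54) = 0
1717.4 T = 38794
T = 38794/1717.4 ≈ 22.59 °C

T_f ≈ 22.6 °C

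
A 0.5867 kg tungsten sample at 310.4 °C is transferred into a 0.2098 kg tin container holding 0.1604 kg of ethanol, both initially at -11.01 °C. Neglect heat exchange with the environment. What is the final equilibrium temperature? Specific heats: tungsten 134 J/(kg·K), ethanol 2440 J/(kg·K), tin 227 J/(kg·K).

Net heat exchanged in the isolated system is zero:
0.5867·134·(T − 310.4) + 0.1604·2440·(T − (-11.01)) + 0.2098·227·(T − (-11.01)) = 0
(78.62 + 391.38 + 47.62) T = 78.62·310.4 + 391.38·(-11.01) + 47.62·(-11.01)
T = 19570 / 517.62 = 37.8 °C

T_f ≈ 37.8 °C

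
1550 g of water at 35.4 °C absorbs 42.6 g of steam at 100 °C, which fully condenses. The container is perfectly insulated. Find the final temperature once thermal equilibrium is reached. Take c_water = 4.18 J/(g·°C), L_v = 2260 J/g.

T_f ≈ 51.6 °C

Heat gained plus heat lost sum to zero:
condense steam: −42.6·2260 = −96276
  condensate cools 100→T: 42.6·4.18·(T − 100) = 178.07(T − 100)
  original water: 6479(T − 35.4)
6657.1 T = 96276 + 17807 + 229357 = 343439
T ≈ 51.59 °C, under the boiling point, so the assumption holds.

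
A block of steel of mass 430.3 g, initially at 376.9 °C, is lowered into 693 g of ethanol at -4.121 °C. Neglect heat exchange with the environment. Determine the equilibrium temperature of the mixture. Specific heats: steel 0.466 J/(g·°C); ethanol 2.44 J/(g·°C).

T_f ≈ 36.3 °C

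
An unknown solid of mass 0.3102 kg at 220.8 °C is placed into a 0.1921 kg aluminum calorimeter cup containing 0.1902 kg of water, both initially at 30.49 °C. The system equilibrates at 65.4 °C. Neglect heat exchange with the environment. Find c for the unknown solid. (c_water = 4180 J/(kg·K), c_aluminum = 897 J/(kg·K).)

Setting the total heat transfer to zero:
0.3102·c·(65.4 − 220.8) + 0.1902·4180·(65.4 − 30.49) + 0.1921·897·(65.4 − 30.49) = 0
-48.21 c = -33770
c = -33770/-48.21 ≈ 700.6 J/(kg·K)

c ≈ 701 J/(kg·K)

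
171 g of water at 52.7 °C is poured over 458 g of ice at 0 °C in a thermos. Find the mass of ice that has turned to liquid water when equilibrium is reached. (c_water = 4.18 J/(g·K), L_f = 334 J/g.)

m_melted ≈ 113 g

Heat available from the water dropping to 0 °C: 171·4.18·52.7 = 37669 J.
To melt every bit of ice: 458·334 = 152972 J.
That's not enough to melt it all — equilibrium is at 0 °C with ice remaining.
m_melt = 37669 / L_f = 112.8 g.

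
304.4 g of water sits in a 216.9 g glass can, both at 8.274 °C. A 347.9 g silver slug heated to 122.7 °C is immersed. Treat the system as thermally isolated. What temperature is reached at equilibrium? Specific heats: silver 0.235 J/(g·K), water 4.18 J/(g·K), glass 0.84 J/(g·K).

T_f ≈ 14.4 °C

Conservation of energy gives ΣQ = 0:
347.9·0.235·(T − 122.7) + 304.4·4.18·(T − 8.274) + 216.9·0.84·(T − 8.274) = 0
81.76(T − 122.7) + 1272.4(T − 8.274) + 182.2(T − 8.274) = 0
1536.3 T = 22067
T ≈ 14.36 °C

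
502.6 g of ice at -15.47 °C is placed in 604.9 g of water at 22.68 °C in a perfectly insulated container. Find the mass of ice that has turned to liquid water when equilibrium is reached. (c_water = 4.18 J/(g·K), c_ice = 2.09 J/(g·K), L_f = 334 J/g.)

m_melted ≈ 123 g

Cooling the water to 0 °C releases 604.9·4.18·22.68 = 57346 J.
Warming the ice to 0 °C takes 502.6·2.09·15.47 = 16250 J, leaving 41096 J for melting.
Melting all 502.6 g of ice would need 502.6·334 = 167868 J.
41096 J < 167868 J, so only part of the ice melts and the system sits at 0 °C.
m_melted·334 = 41096  ⇒  m_melted ≈ 123 g.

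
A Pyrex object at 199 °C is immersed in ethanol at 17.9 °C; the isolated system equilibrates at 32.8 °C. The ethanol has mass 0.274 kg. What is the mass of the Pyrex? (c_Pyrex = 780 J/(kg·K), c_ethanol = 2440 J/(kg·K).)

Heat lost by the Pyrex = heat gained by the ethanol:
m×780×(199 − 32.8) = 0.274×2440×(32.8 − 17.9)
129636 m = 9961.5  ⇒  m ≈ 0.07684 kg

m ≈ 0.0768 kg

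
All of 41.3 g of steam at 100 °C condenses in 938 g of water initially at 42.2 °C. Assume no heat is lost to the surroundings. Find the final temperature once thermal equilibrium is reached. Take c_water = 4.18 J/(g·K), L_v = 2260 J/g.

T_f ≈ 67.4 °C

Energy balance with sensible and latent terms:
latent heat released on condensation: 41.3×2260 = 93338
  condensate cools 100→T: 41.3×4.18×(T − 100) = 172.63(T − 100)
  water warms: 938×4.18×(T − 42.2) = 3920.8(T − 42.2)
4093.5 T = 93338 + 17263 + 165459 = 276061
T ≈ 67.44 °C (< 100 °C, so full condensation is consistent).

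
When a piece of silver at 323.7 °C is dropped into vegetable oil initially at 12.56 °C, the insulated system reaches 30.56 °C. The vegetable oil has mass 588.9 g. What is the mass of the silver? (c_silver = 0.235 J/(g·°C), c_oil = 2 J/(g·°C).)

m ≈ 308 g

Heat lost by the silver = heat gained by the oil:
m·0.235·(323.7 − 30.56) = 588.9·2·(30.56 − 12.56)
68.89 m = 21200  ⇒  m ≈ 307.8 g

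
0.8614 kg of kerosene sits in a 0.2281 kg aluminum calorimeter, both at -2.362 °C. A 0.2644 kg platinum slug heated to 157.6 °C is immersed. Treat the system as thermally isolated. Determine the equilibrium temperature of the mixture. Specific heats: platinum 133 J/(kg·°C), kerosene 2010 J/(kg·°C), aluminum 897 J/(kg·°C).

T_f ≈ 0.5 °C

Setting the total heat transfer to zero:
0.2644·133·(T − 157.6) + 0.8614·2010·(T − (-2.362)) + 0.2281·897·(T − (-2.362)) = 0
(35.17 + 1731.4 + 204.61) T = 35.17·157.6 + 1731.4·(-2.362) + 204.61·(-2.362)
T ≈ 0.49 °C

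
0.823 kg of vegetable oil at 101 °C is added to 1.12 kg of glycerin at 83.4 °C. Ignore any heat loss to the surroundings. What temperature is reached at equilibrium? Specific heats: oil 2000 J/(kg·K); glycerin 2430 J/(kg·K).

Heat lost by the oil equals heat gained by the glycerin:
0.823·2000·(101 − T) = 1.12·2430·(T − 83.4)
1646(101 − T) = 2721.6(T − 83.4)
4367.6 T = 393227  ⇒  T ≈ 90.03 °C

T_f ≈ 90.0 °C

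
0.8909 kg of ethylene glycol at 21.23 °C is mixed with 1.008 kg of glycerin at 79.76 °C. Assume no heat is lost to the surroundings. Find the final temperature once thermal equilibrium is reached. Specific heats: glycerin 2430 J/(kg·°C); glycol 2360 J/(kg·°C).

T_f ≈ 52.7 °C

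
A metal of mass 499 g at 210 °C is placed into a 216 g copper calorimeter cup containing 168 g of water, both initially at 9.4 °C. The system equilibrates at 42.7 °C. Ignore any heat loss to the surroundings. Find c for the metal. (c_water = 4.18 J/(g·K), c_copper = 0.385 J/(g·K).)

c ≈ 0.313 J/(g·K)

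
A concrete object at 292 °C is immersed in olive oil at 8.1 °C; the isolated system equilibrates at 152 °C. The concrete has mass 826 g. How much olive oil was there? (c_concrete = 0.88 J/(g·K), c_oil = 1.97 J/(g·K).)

m ≈ 359 g

Heat lost by the concrete = heat gained by the oil:
826×0.88×(292 − 152) = m×1.97×(152 − 8.1)
283.48 m = 101763  ⇒  m ≈ 359 g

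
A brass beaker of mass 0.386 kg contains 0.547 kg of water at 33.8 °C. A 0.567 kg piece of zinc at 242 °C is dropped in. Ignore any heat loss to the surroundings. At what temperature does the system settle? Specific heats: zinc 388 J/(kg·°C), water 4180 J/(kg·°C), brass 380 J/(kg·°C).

T_f ≈ 51.1 °C

Heat gained plus heat lost sum to zero:
0.567*388*(T − 242) + 0.547*4180*(T − 33.8) + 0.386*380*(T − 33.8) = 0
2653.1 T = 135479
T ≈ 51.06 °C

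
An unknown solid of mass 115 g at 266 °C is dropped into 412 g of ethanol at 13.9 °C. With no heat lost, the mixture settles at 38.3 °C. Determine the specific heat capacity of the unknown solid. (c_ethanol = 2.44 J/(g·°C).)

Heat gained plus heat lost sum to zero:
115·c·(38.3 − 266) + 412·2.44·(38.3 − 13.9) = 0
-26186 c = -24529
c = -24529/-26186 ≈ 0.9367 J/(g·°C)

c ≈ 0.937 J/(g·°C)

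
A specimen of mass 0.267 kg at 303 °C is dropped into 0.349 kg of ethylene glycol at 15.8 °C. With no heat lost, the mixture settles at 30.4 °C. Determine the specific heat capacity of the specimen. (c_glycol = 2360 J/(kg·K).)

c ≈ 165 J/(kg·K)

Net heat exchanged in the isolated system is zero:
0.267×c×(30.4 − 303) + 0.349×2360×(30.4 − 15.8) = 0
-72.78 c = -12025
c = -12025/-72.78 ≈ 165.2 J/(kg·K)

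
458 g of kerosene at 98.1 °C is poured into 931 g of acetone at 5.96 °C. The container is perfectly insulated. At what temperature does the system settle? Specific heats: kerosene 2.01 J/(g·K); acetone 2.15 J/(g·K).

T_f = Σ m_i c_i T_i / Σ m_i c_i:
T_f = (920.58*98.1 + 2001.6*5.96) / (920.58 + 2001.6)
    = 102239 / 2922.2 ≈ 34.99 °C

T_f ≈ 35.0 °C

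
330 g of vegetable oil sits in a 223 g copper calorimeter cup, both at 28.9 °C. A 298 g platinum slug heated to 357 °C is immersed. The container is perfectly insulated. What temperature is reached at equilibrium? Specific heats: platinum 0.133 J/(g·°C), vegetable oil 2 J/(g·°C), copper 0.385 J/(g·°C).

Taking heat into each body as positive, Σ m c ΔT = 0:
298×0.133×(T − 357) + 330×2×(T − 28.9) + 223×0.385×(T − 28.9) = 0
39.63(T − 357) + 660(T − 28.9) + 85.86(T − 28.9) = 0
785.49 T = 35705
T = 35705/785.49 ≈ 45.46 °C

T_f ≈ 45.5 °C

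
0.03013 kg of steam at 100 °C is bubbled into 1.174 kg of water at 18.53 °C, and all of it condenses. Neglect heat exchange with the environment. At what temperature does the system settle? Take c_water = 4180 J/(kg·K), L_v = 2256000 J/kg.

Taking heat into each body as positive, Σ m c ΔT = 0:
latent heat released on condensation: 0.03013×2256000 = 67973
  condensed water 100 °C→T: 125.94(T − 100)
  water warms: 1.174×4180×(T − 18.53) = 4907.3(T − 18.53)
5033.3 T = 67973 + 12594 + 90933 = 171500
T ≈ 34.07 °C — below 100 °C, confirming all the steam condensed.

T_f ≈ 34.1 °C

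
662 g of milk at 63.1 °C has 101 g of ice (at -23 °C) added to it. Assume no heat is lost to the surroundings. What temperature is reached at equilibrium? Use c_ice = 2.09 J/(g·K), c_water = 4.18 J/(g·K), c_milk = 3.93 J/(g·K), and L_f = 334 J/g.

Energy conservation, ΣQ = 0:
warm ice to 0 °C: 101×2.09×(0 − (-23)) = 4855.1
  fusion: m_ice L_f = 101×334 = 33734
  meltwater 0→T: 101×4.18×T = 422.18 T
  milk cools: 662×3.93×(T − 63.1) = 2601.7(T − 63.1)
3023.8 T = 164165 − 38589 = 125576
T ≈ 41.53 °C — above 0 °C, consistent with complete melting.

T_f ≈ 41.5 °C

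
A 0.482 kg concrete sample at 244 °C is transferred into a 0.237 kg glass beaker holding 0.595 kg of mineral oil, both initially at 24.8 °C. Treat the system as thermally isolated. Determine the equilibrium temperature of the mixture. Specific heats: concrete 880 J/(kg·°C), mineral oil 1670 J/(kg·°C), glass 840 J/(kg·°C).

T_f ≈ 82.3 °C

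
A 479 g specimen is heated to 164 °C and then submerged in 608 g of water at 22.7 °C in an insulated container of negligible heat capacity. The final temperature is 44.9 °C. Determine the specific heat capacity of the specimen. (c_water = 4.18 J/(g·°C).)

c ≈ 0.989 J/(g·°C)

m_s c (T_s − T_f) = m_water c_water (T_f − T_0):
479·c·(164 − 44.9) = 608·4.18·(44.9 − 22.7)
57049 c = 56420  ⇒  c ≈ 0.989 J/(g·°C)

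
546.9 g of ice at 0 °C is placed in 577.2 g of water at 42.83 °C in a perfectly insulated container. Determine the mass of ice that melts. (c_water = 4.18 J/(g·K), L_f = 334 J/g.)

Water can give up m c ΔT = 577.2×4.18×42.83 = 103336 J before reaching 0 °C.
Melting all 546.9 g of ice would need 546.9×334 = 182665 J.
Since 103336 < 182665 J, not all the ice melts; equilibrium is at 0 °C.
m_melt = 103336 / L_f = 309.4 g.

m_melted ≈ 309 g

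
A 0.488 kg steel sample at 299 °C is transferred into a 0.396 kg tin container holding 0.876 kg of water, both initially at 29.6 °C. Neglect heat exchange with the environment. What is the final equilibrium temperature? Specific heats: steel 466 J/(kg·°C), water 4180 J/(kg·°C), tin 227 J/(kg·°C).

T_f ≈ 45.0 °C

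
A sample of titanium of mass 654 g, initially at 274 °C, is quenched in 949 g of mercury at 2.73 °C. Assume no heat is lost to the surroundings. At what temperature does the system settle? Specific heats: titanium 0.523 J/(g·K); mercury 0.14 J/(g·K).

T_f = Σ m_i c_i T_i / Σ m_i c_i:
T_f = (342.04×274 + 132.86×2.73) / (342.04 + 132.86)
    = 94082 / 474.9 ≈ 198.11 °C

T_f ≈ 198.1 °C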